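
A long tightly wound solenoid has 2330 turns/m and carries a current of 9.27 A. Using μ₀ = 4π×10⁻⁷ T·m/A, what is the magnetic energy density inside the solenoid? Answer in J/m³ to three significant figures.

B = μ₀nI = (4π×10⁻⁷)(2.330×10^3)(9.27) = 2.714×10^-2 T.
u = B²/(2μ₀) = (2.714×10^-2)²/(2×4π×10⁻⁷) = 293.1 J/m³.

u ≈ 293 J/m³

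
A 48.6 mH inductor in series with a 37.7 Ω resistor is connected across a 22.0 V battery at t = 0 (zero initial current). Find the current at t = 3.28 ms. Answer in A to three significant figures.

I ≈ 0.538 A

τ = L/R = 4.860×10^-2/37.7 = 1.289×10^-3 s; final current I_∞ = ε/R = 22.0/37.7 = 0.5836 A.
I(t) = I_∞(1 − e^(−t/τ)) with t/τ = 2.544.
I = (0.5836)(1 − e^(−2.544)) = 0.5377 A.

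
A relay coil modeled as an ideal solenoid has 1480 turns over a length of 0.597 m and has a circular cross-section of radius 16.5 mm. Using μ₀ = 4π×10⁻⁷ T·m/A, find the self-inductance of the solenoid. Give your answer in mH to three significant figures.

L ≈ 3.94 mH

A = πr² = π(1.650×10^-2 m)² = 8.553×10^-4 m².
For a long solenoid, L = μ₀N²A/ℓ.
L = (4π×10⁻⁷)(1480)²(8.553×10^-4)/(0.597 m) = 3.943×10^-3 H.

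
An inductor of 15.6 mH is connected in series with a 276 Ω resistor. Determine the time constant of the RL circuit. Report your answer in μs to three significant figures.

τ = L/R = (1.560×10^-2 H)/(276 Ω) = 5.652×10^-5 s.

τ ≈ 56.5 μs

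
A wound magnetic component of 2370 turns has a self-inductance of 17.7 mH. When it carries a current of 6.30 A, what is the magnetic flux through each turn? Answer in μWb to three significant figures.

From L = NΦ_B/I, the flux per turn is Φ_B = LI/N.
Φ_B = (1.770×10^-2 H)(6.30 A)/2370 = 4.705×10^-5 Wb.

Φ_B ≈ 47.1 μWb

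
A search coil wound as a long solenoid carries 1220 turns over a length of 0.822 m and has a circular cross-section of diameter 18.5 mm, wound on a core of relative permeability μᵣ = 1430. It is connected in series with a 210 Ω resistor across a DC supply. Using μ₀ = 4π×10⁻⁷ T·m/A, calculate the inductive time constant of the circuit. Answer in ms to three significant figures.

A = π(d/2)² = π(9.250×10^-3 m)² = 2.688×10^-4 m².
L = μ₀μᵣN²A/ℓ = (4π×10⁻⁷)(1430)(1220)²(2.688×10^-4)/(0.822) = 0.8746 H.
τ = L/R = (0.8746)/(210) = 4.1649×10^-3 s.

τ ≈ 4.16 ms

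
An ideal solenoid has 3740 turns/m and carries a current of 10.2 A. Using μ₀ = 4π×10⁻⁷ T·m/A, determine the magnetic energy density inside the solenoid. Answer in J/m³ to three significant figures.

u ≈ 914 J/m³

B = μ₀nI = (4π×10⁻⁷)(3.740×10^3)(10.2) = 4.794×10^-2 T.
u = B²/(2μ₀) = (4.794×10^-2)²/(2×4π×10⁻⁷) = 914.4 J/m³.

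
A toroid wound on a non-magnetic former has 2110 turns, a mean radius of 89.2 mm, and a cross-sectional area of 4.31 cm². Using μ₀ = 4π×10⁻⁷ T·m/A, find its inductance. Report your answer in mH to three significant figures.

L ≈ 4.30 mH

For a thin toroid, L = μ₀N²A/(2πR).
L = (4π×10⁻⁷)(2110)²(4.310×10^-4) / (2π×8.920×10^-2 m) = 4.302×10^-3 H.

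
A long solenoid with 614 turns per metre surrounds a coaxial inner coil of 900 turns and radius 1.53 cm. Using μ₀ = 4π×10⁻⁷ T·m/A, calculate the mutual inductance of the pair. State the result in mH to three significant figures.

The outer solenoid produces a uniform field B₁ = μ₀n₁I₁ across the inner coil,
so the flux linkage is N₂Φ = N₂B₁A₂ = μ₀n₁N₂A₂·I₁, giving M = μ₀n₁N₂A₂.
A₂ = πr² = π(1.530×10^-2 m)² = 7.354×10^-4 m².
M = (4π×10⁻⁷)(614)(900)(7.354×10^-4) = 5.107×10^-4 H.

M ≈ 0.511 mH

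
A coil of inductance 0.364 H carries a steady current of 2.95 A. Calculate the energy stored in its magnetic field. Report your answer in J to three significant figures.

U ≈ 1.58 J

Stored magnetic energy: U = ½LI².
U = ½(0.364 H)(2.95 A)² = 1.584 J.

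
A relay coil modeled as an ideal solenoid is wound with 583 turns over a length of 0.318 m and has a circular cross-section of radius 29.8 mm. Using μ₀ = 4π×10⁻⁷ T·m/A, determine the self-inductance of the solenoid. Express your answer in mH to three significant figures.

L ≈ 3.75 mH

A = πr² = π(2.980×10^-2 m)² = 2.790×10^-3 m².
For a long solenoid, L = μ₀N²A/ℓ.
L = (4π×10⁻⁷)(583)²(2.790×10^-3)/(0.318 m) = 3.747×10^-3 H.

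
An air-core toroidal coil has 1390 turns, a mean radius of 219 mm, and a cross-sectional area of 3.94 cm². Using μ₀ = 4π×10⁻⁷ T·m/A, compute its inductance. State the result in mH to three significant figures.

For a thin toroid, L = μ₀N²A/(2πR).
L = (4π×10⁻⁷)(1390)²(3.940×10^-4) / (2π×0.219 m) = 6.952×10^-4 H.

L ≈ 0.695 mH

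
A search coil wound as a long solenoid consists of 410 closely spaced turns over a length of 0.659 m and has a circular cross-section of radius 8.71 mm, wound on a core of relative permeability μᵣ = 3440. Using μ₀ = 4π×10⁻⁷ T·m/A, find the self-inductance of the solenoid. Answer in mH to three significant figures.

A = πr² = π(8.710×10^-3 m)² = 2.383×10^-4 m².
For a long solenoid, L = μ₀μᵣN²A/ℓ.
L = (4π×10⁻⁷)(3440)(410)²(2.383×10^-4)/(0.659 m) = 0.2628 H.

L ≈ 263 mH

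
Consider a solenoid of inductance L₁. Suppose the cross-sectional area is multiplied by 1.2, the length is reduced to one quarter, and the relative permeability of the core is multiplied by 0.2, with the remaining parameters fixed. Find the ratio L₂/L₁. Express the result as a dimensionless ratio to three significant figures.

For a solenoid, L ∝ μᵣN²A/ℓ.
L₂/L₁ = (1.2) × (0.25)^-1 × (0.2) = 0.960.

L₂/L₁ = 0.960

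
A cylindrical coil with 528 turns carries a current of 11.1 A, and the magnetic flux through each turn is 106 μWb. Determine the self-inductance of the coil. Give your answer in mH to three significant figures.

Self-inductance is defined by L = NΦ_B/I (flux linkage over current).
L = (528)(1.060×10^-4 Wb)/(11.1 A) = 5.042×10^-3 H.

L ≈ 5.04 mH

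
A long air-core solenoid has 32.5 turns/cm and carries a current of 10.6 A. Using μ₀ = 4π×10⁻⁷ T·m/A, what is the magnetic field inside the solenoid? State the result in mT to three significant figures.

B ≈ 43.3 mT

Inside a long solenoid, B = μ₀nI.
B = (4π×10⁻⁷)(3.250×10^3 m⁻¹)(10.6 A) = 4.329×10^-2 T.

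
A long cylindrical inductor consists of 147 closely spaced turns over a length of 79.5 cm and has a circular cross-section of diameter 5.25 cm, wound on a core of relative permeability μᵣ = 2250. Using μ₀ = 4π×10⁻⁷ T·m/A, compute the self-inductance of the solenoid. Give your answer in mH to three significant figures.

A = π(d/2)² = π(2.625×10^-2 m)² = 2.1648×10^-3 m².
For a long solenoid, L = μ₀μᵣN²A/ℓ.
L = (4π×10⁻⁷)(2250)(147)²(2.1648×10^-3)/(0.795 m) = 0.1664 H.

L ≈ 166 mH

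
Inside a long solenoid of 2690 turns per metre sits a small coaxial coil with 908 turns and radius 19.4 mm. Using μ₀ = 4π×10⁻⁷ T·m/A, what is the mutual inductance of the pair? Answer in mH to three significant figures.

The outer solenoid produces a uniform field B₁ = μ₀n₁I₁ across the inner coil,
so the flux linkage is N₂Φ = N₂B₁A₂ = μ₀n₁N₂A₂·I₁, giving M = μ₀n₁N₂A₂.
A₂ = πr² = π(1.940×10^-2 m)² = 1.182×10^-3 m².
M = (4π×10⁻⁷)(2690)(908)(1.182×10^-3) = 3.629×10^-3 H.

M ≈ 3.63 mH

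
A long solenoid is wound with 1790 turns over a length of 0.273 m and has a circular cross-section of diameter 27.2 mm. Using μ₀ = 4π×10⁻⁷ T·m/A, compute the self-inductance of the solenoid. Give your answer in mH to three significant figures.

A = π(d/2)² = π(1.360×10^-2 m)² = 5.811×10^-4 m².
For a long solenoid, L = μ₀N²A/ℓ.
L = (4π×10⁻⁷)(1790)²(5.811×10^-4)/(0.273 m) = 8.570×10^-3 H.

L ≈ 8.57 mH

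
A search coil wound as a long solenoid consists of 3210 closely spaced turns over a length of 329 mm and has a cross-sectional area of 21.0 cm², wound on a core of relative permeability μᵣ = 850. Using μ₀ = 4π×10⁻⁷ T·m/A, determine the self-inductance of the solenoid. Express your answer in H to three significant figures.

A = 21.0 cm² = 2.100×10^-3 m².
For a long solenoid, L = μ₀μᵣN²A/ℓ.
L = (4π×10⁻⁷)(850)(3210)²(2.100×10^-3)/(0.329 m) = 70.25 H.

L ≈ 70.3 H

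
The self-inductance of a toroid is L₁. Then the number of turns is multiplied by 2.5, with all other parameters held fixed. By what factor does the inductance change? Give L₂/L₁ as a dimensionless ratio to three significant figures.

For a toroid, L ∝ μᵣN²A/R.
L₂/L₁ = (2.5)^2 = 6.25.

L₂/L₁ = 6.25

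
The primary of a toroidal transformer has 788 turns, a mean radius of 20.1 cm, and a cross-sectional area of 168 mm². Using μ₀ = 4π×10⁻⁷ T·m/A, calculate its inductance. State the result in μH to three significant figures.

For a thin toroid, L = μ₀N²A/(2πR).
L = (4π×10⁻⁷)(788)²(1.680×10^-4) / (2π×0.201 m) = 1.038×10^-4 H.

L ≈ 104 μH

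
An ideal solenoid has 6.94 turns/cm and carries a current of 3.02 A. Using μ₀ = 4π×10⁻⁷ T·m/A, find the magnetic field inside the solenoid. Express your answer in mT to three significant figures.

B ≈ 2.63 mT

Inside a long solenoid, B = μ₀nI.
B = (4π×10⁻⁷)(694 m⁻¹)(3.02 A) = 2.634×10^-3 T.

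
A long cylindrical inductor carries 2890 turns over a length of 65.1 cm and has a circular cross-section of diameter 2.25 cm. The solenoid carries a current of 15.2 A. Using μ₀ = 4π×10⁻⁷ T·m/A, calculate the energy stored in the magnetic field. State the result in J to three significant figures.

A = π(d/2)² = π(1.125×10^-2 m)² = 3.976×10^-4 m².
L = μ₀N²A/ℓ = (4π×10⁻⁷)(2890)²(3.976×10^-4)/(0.651) = 6.410×10^-3 H.
U = ½LI² = ½(6.410×10^-3)(15.2)² = 0.7405 J.

U ≈ 0.741 J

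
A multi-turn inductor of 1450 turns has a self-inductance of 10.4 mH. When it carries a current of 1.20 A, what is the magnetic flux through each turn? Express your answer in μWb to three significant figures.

Φ_B ≈ 8.61 μWb

From L = NΦ_B/I, the flux per turn is Φ_B = LI/N.
Φ_B = (1.040×10^-2 H)(1.20 A)/1450 = 8.607×10^-6 Wb.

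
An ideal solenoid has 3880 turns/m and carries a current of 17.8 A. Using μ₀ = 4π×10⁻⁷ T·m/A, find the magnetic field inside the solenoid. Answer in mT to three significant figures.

B ≈ 86.8 mT

Inside a long solenoid, B = μ₀nI.
B = (4π×10⁻⁷)(3.880×10^3 m⁻¹)(17.8 A) = 8.679×10^-2 T.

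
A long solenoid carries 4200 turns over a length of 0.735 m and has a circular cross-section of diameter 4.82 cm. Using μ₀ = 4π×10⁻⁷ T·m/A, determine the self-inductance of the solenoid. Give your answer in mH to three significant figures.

L ≈ 55.0 mH

A = π(d/2)² = π(2.410×10^-2 m)² = 1.8247×10^-3 m².
For a long solenoid, L = μ₀N²A/ℓ.
L = (4π×10⁻⁷)(4200)²(1.8247×10^-3)/(0.735 m) = 5.503×10^-2 H.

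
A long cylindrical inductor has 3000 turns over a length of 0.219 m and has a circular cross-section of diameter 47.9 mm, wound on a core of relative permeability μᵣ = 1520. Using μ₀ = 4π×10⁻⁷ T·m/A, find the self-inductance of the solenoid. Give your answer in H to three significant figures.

L ≈ 141 H

A = π(d/2)² = π(2.395×10^-2 m)² = 1.802×10^-3 m².
For a long solenoid, L = μ₀μᵣN²A/ℓ.
L = (4π×10⁻⁷)(1520)(3000)²(1.802×10^-3)/(0.219 m) = 141.45 H.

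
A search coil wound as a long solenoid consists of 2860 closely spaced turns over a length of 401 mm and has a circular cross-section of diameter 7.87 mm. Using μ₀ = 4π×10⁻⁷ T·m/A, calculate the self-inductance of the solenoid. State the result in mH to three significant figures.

A = π(d/2)² = π(3.935×10^-3 m)² = 4.8645×10^-5 m².
For a long solenoid, L = μ₀N²A/ℓ.
L = (4π×10⁻⁷)(2860)²(4.8645×10^-5)/(0.401 m) = 1.247×10^-3 H.

L ≈ 1.25 mH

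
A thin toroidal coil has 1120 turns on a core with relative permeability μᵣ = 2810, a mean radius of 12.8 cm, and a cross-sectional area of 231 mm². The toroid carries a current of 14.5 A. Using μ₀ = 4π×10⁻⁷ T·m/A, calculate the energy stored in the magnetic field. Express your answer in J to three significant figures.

L = μ₀μᵣN²A/(2πR) = (4π×10⁻⁷)(2810)(1120)²(2.310×10^-4)/(2π×0.128) = 1.272 H.
U = ½LI² = ½(1.272)(14.5)² = 133.7 J.

U ≈ 134 J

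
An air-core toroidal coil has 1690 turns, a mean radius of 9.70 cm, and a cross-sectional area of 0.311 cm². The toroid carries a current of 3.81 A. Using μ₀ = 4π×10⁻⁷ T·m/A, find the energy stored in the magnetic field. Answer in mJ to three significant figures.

L = μ₀N²A/(2πR) = (4π×10⁻⁷)(1690)²(3.110×10^-5)/(2π×9.700×10^-2) = 1.831×10^-4 H.
U = ½LI² = ½(1.831×10^-4)(3.81)² = 1.329×10^-3 J.

U ≈ 1.33 mJ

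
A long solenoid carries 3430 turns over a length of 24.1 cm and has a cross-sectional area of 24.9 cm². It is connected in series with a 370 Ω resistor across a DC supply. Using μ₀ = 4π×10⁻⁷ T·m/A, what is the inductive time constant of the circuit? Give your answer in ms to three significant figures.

A = 24.9 cm² = 2.490×10^-3 m².
L = μ₀N²A/ℓ = (4π×10⁻⁷)(3430)²(2.490×10^-3)/(0.241) = 0.1527 H.
τ = L/R = (0.1527)/(370) = 4.128×10^-4 s.

τ ≈ 0.413 ms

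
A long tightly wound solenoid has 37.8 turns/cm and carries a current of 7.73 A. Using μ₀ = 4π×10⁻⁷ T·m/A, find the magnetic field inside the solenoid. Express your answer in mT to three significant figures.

B ≈ 36.7 mT

Inside a long solenoid, B = μ₀nI.
B = (4π×10⁻⁷)(3.780×10^3 m⁻¹)(7.73 A) = 3.672×10^-2 T.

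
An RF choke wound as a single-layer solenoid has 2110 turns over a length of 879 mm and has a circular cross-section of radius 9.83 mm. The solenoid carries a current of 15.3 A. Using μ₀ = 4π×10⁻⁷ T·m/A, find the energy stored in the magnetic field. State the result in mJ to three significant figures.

A = πr² = π(9.830×10^-3 m)² = 3.036×10^-4 m².
L = μ₀N²A/ℓ = (4π×10⁻⁷)(2110)²(3.036×10^-4)/(0.879) = 1.932×10^-3 H.
U = ½LI² = ½(1.932×10^-3)(15.3)² = 0.2261 J.

U ≈ 226 mJ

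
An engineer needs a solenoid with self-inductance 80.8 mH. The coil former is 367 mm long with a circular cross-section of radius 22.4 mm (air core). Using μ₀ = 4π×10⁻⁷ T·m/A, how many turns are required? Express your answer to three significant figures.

N ≈ 3870 turns

A = πr² = π(2.240×10^-2 m)² = 1.576×10^-3 m².
From L = μ₀N²A/ℓ, N = √(Lℓ / (μ₀A)).
N = √[(8.080×10^-2)(0.367) / ((4π×10⁻⁷)×1.576×10^-3)] = √(1.497×10^7) ≈ 3869.1.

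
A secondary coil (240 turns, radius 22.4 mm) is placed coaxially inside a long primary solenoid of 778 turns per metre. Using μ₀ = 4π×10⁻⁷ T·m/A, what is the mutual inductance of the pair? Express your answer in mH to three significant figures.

M ≈ 0.370 mH

The outer solenoid produces a uniform field B₁ = μ₀n₁I₁ across the inner coil,
so the flux linkage is N₂Φ = N₂B₁A₂ = μ₀n₁N₂A₂·I₁, giving M = μ₀n₁N₂A₂.
A₂ = πr² = π(2.240×10^-2 m)² = 1.576×10^-3 m².
M = (4π×10⁻⁷)(778)(240)(1.576×10^-3) = 3.699×10^-4 H.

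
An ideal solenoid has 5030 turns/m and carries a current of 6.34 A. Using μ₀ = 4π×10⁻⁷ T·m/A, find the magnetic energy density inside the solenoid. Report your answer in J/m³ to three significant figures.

B = μ₀nI = (4π×10⁻⁷)(5.030×10^3)(6.34) = 4.007×10^-2 T.
u = B²/(2μ₀) = (4.007×10^-2)²/(2×4π×10⁻⁷) = 639 J/m³.

u ≈ 639 J/m³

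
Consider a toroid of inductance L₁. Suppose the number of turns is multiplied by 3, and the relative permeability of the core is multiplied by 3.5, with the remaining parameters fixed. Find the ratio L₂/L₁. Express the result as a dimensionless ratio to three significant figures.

L₂/L₁ = 31.5

For a toroid, L ∝ μᵣN²A/R.
L₂/L₁ = (3)^2 × (3.5) = 31.5.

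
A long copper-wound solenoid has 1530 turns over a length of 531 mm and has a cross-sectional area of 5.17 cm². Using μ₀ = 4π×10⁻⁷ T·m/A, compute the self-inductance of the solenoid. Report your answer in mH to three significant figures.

L ≈ 2.86 mH

A = 5.17 cm² = 5.170×10^-4 m².
For a long solenoid, L = μ₀N²A/ℓ.
L = (4π×10⁻⁷)(1530)²(5.170×10^-4)/(0.531 m) = 2.864×10^-3 H.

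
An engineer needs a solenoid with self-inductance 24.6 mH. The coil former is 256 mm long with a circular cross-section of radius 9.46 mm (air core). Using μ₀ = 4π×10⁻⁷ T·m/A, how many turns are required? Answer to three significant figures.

N ≈ 4220 turns

A = πr² = π(9.460×10^-3 m)² = 2.811×10^-4 m².
From L = μ₀N²A/ℓ, N = √(Lℓ / (μ₀A)).
N = √[(2.460×10^-2)(0.256) / ((4π×10⁻⁷)×2.811×10^-4)] = √(1.783×10^7) ≈ 4222.0.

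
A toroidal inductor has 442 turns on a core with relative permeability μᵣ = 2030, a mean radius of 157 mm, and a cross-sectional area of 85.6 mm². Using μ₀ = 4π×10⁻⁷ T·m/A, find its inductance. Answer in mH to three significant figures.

For a thin toroid, L = μ₀μᵣN²A/(2πR).
L = (4π×10⁻⁷)(2030)(442)²(8.560×10^-5) / (2π×0.157 m) = 4.3246×10^-2 H.

L ≈ 43.2 mH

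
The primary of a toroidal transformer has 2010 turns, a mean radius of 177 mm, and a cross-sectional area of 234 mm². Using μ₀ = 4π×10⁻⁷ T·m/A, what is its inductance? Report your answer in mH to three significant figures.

L ≈ 1.07 mH

For a thin toroid, L = μ₀N²A/(2πR).
L = (4π×10⁻⁷)(2010)²(2.340×10^-4) / (2π×0.177 m) = 1.068×10^-3 H.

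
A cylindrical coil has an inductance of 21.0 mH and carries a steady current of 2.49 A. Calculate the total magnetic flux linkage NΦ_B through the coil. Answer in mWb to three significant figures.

NΦ_B ≈ 52.3 mWb

From L = NΦ_B/I, the flux linkage is NΦ_B = LI.
NΦ_B = (2.100×10^-2 H)(2.49 A) = 5.229×10^-2 Wb.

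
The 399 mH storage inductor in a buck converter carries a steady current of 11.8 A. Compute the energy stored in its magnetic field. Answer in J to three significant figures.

Stored magnetic energy: U = ½LI².
U = ½(0.399 H)(11.8 A)² = 27.78 J.

U ≈ 27.8 J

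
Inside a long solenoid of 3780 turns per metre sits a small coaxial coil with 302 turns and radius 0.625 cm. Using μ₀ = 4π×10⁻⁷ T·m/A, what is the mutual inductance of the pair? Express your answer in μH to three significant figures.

The outer solenoid produces a uniform field B₁ = μ₀n₁I₁ across the inner coil,
so the flux linkage is N₂Φ = N₂B₁A₂ = μ₀n₁N₂A₂·I₁, giving M = μ₀n₁N₂A₂.
A₂ = πr² = π(6.250×10^-3 m)² = 1.227×10^-4 m².
M = (4π×10⁻⁷)(3780)(302)(1.227×10^-4) = 1.760×10^-4 H.

M ≈ 176 μH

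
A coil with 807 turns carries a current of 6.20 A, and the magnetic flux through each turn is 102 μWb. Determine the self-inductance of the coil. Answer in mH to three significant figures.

L ≈ 13.3 mH

Self-inductance is defined by L = NΦ_B/I (flux linkage over current).
L = (807)(1.020×10^-4 Wb)/(6.20 A) = 1.328×10^-2 H.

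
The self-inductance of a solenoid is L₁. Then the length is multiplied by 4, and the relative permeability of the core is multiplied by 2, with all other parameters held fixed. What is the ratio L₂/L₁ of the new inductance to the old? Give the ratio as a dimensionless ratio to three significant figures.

For a solenoid, L ∝ μᵣN²A/ℓ.
L₂/L₁ = (4)^-1 × (2) = 0.500.

L₂/L₁ = 0.500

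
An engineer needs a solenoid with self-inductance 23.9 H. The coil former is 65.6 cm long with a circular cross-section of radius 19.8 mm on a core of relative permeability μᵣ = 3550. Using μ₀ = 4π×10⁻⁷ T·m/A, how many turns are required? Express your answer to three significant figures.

A = πr² = π(1.980×10^-2 m)² = 1.232×10^-3 m².
From L = μ₀μᵣN²A/ℓ, N = √(Lℓ / (μ₀μᵣA)).
N = √[(23.9)(0.656) / ((4π×10⁻⁷)(3550)×1.232×10^-3)] = √(2.854×10^6) ≈ 1689.2.

N ≈ 1690 turns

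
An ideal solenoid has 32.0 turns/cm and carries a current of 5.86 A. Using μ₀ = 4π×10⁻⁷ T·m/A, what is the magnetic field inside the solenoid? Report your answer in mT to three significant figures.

Inside a long solenoid, B = μ₀nI.
B = (4π×10⁻⁷)(3.200×10^3 m⁻¹)(5.86 A) = 2.356×10^-2 T.

B ≈ 23.6 mT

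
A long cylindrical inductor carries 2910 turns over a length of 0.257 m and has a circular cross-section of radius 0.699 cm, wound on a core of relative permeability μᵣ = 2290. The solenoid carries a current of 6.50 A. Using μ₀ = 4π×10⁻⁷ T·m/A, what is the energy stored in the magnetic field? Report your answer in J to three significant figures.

U ≈ 307 J

A = πr² = π(6.990×10^-3 m)² = 1.53499×10^-4 m².
L = μ₀μᵣN²A/ℓ = (4π×10⁻⁷)(2290)(2910)²(1.53499×10^-4)/(0.257) = 14.55 H.
U = ½LI² = ½(14.55)(6.50)² = 307.47 J.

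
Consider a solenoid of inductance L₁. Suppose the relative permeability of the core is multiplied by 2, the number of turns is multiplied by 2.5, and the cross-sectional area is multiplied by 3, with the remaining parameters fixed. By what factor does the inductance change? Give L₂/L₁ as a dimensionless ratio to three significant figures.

L₂/L₁ = 37.5

For a solenoid, L ∝ μᵣN²A/ℓ.
L₂/L₁ = (2) × (2.5)^2 × (3) = 37.5.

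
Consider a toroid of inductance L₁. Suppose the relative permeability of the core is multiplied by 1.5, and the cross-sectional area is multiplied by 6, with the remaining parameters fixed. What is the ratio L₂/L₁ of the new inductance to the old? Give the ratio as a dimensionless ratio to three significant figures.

For a toroid, L ∝ μᵣN²A/R.
L₂/L₁ = (1.5) × (6) = 9.00.

L₂/L₁ = 9.00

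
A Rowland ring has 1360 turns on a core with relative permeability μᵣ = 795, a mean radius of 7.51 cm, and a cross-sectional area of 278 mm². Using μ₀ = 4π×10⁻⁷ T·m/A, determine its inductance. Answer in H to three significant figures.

For a thin toroid, L = μ₀μᵣN²A/(2πR).
L = (4π×10⁻⁷)(795)(1360)²(2.780×10^-4) / (2π×7.510×10^-2 m) = 1.089 H.

L ≈ 1.09 H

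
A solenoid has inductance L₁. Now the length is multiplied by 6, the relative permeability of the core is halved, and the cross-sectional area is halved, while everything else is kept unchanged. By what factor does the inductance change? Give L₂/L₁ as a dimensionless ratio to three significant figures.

For a solenoid, L ∝ μᵣN²A/ℓ.
L₂/L₁ = (6)^-1 × (0.5) × (0.5) = 0.0417.

L₂/L₁ = 0.0417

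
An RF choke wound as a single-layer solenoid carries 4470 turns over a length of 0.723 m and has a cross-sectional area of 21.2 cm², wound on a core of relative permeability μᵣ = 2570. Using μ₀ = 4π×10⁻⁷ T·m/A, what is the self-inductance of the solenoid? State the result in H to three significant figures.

A = 21.2 cm² = 2.120×10^-3 m².
For a long solenoid, L = μ₀μᵣN²A/ℓ.
L = (4π×10⁻⁷)(2570)(4470)²(2.120×10^-3)/(0.723 m) = 189.2 H.

L ≈ 189 H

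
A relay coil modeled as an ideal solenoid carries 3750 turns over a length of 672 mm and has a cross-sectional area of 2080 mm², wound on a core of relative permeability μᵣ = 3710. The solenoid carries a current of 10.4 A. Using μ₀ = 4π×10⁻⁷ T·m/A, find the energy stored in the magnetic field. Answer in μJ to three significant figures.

U ≈ 11000000000 μJ

A = 2080 mm² = 2.080×10^-3 m².
L = μ₀μᵣN²A/ℓ = (4π×10⁻⁷)(3710)(3750)²(2.080×10^-3)/(0.672) = 202.9 H.
U = ½LI² = ½(202.9)(10.4)² = 1.097×10^4 J.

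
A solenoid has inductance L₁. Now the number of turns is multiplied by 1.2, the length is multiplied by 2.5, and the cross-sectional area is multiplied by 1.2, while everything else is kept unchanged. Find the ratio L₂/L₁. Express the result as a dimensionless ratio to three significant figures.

For a solenoid, L ∝ μᵣN²A/ℓ.
L₂/L₁ = (1.2)^2 × (2.5)^-1 × (1.2) = 0.691.

L₂/L₁ = 0.691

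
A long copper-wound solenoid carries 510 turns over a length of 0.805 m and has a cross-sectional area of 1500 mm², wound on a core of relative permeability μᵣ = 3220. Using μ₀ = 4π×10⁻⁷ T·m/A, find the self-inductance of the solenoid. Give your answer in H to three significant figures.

A = 1500 mm² = 1.500×10^-3 m².
For a long solenoid, L = μ₀μᵣN²A/ℓ.
L = (4π×10⁻⁷)(3220)(510)²(1.500×10^-3)/(0.805 m) = 1.961 H.

L ≈ 1.96 H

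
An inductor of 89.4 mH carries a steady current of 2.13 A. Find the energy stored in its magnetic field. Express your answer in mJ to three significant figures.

U ≈ 203 mJ

Stored magnetic energy: U = ½LI².
U = ½(8.940×10^-2 H)(2.13 A)² = 0.2028 J.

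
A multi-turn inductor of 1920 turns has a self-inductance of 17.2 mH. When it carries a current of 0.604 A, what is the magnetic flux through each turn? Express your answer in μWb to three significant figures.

From L = NΦ_B/I, the flux per turn is Φ_B = LI/N.
Φ_B = (1.720×10^-2 H)(0.604 A)/1920 = 5.411×10^-6 Wb.

Φ_B ≈ 5.41 μWb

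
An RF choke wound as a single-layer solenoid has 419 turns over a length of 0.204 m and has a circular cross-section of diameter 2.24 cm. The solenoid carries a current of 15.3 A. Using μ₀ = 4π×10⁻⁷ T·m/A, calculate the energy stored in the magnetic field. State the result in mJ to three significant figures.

U ≈ 49.9 mJ

A = π(d/2)² = π(1.120×10^-2 m)² = 3.941×10^-4 m².
L = μ₀N²A/ℓ = (4π×10⁻⁷)(419)²(3.941×10^-4)/(0.204) = 4.262×10^-4 H.
U = ½LI² = ½(4.262×10^-4)(15.3)² = 4.988×10^-2 J.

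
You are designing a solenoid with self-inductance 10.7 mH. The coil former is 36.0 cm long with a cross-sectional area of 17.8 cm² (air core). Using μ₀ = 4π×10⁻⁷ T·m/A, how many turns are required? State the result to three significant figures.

N ≈ 1310 turns

A = 17.8 cm² = 1.780×10^-3 m².
From L = μ₀N²A/ℓ, N = √(Lℓ / (μ₀A)).
N = √[(1.070×10^-2)(0.36) / ((4π×10⁻⁷)×1.780×10^-3)] = √(1.722×10^6) ≈ 1312.3.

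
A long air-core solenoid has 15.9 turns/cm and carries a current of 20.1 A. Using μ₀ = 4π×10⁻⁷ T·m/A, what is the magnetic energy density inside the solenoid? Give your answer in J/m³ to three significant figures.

u ≈ 642 J/m³

B = μ₀nI = (4π×10⁻⁷)(1.590×10^3)(20.1) = 4.016×10^-2 T.
u = B²/(2μ₀) = (4.016×10^-2)²/(2×4π×10⁻⁷) = 641.8 J/m³.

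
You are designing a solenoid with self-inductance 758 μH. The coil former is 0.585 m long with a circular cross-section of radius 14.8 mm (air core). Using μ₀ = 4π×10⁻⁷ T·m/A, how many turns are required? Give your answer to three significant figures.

A = πr² = π(1.480×10^-2 m)² = 6.881×10^-4 m².
From L = μ₀N²A/ℓ, N = √(Lℓ / (μ₀A)).
N = √[(7.580×10^-4)(0.585) / ((4π×10⁻⁷)×6.881×10^-4)] = √(5.128×10^5) ≈ 716.1.

N ≈ 716 turns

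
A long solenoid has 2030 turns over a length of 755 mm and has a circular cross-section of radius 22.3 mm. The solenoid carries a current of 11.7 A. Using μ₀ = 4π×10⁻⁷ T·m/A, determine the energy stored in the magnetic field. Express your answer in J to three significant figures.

U ≈ 0.733 J

A = πr² = π(2.230×10^-2 m)² = 1.562×10^-3 m².
L = μ₀N²A/ℓ = (4π×10⁻⁷)(2030)²(1.562×10^-3)/(0.755) = 1.072×10^-2 H.
U = ½LI² = ½(1.072×10^-2)(11.7)² = 0.7334 J.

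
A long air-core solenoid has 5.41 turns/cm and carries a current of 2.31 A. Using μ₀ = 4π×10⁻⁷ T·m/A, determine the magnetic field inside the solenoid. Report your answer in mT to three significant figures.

Inside a long solenoid, B = μ₀nI.
B = (4π×10⁻⁷)(541 m⁻¹)(2.31 A) = 1.570×10^-3 T.

B ≈ 1.57 mT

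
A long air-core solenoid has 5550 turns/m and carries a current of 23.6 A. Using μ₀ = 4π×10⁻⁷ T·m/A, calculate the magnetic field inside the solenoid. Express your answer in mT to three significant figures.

B ≈ 165 mT

Inside a long solenoid, B = μ₀nI.
B = (4π×10⁻⁷)(5.550×10^3 m⁻¹)(23.6 A) = 0.1646 T.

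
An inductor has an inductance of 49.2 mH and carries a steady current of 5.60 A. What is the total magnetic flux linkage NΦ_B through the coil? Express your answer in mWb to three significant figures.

NΦ_B ≈ 276 mWb

From L = NΦ_B/I, the flux linkage is NΦ_B = LI.
NΦ_B = (4.920×10^-2 H)(5.60 A) = 0.2755 Wb.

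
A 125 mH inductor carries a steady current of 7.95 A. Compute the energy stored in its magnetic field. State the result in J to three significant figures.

Stored magnetic energy: U = ½LI².
U = ½(0.125 H)(7.95 A)² = 3.95 J.

U ≈ 3.95 J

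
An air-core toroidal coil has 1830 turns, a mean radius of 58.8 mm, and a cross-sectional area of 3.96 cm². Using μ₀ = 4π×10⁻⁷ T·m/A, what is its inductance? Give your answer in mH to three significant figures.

For a thin toroid, L = μ₀N²A/(2πR).
L = (4π×10⁻⁷)(1830)²(3.960×10^-4) / (2π×5.880×10^-2 m) = 4.511×10^-3 H.

L ≈ 4.51 mH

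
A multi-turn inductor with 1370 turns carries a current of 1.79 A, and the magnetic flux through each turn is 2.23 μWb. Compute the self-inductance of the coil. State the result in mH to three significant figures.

Self-inductance is defined by L = NΦ_B/I (flux linkage over current).
L = (1370)(2.230×10^-6 Wb)/(1.79 A) = 1.707×10^-3 H.

L ≈ 1.71 mH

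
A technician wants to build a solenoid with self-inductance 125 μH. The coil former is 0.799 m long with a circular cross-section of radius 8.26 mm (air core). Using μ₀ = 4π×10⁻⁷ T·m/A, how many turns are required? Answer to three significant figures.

A = πr² = π(8.260×10^-3 m)² = 2.143×10^-4 m².
From L = μ₀N²A/ℓ, N = √(Lℓ / (μ₀A)).
N = √[(1.250×10^-4)(0.799) / ((4π×10⁻⁷)×2.143×10^-4)] = √(3.708×10^5) ≈ 608.9.

N ≈ 609 turns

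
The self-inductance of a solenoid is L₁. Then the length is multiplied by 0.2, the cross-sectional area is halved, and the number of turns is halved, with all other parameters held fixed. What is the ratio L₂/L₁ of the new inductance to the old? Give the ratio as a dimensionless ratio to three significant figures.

L₂/L₁ = 0.625

For a solenoid, L ∝ μᵣN²A/ℓ.
L₂/L₁ = (0.2)^-1 × (0.5) × (0.5)^2 = 0.625.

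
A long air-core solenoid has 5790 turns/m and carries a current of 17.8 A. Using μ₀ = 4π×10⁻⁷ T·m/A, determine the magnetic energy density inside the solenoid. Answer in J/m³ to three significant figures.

u ≈ 6670 J/m³

B = μ₀nI = (4π×10⁻⁷)(5.790×10^3)(17.8) = 0.1295 T.
u = B²/(2μ₀) = (0.1295)²/(2×4π×10⁻⁷) = 6.674×10^3 J/m³.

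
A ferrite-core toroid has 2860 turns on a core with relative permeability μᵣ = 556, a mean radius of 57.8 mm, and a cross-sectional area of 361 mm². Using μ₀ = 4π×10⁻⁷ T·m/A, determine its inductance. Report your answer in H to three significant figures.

For a thin toroid, L = μ₀μᵣN²A/(2πR).
L = (4π×10⁻⁷)(556)(2860)²(3.610×10^-4) / (2π×5.780×10^-2 m) = 5.681 H.

L ≈ 5.68 H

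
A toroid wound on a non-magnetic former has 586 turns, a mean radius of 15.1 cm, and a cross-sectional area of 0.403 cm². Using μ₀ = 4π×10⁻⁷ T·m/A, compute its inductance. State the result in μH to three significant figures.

L ≈ 18.3 μH

For a thin toroid, L = μ₀N²A/(2πR).
L = (4π×10⁻⁷)(586)²(4.030×10^-5) / (2π×0.151 m) = 1.833×10^-5 H.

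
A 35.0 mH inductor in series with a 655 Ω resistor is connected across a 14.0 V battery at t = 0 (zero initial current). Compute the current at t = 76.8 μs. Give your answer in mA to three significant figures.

τ = L/R = 3.500×10^-2/655 = 5.344×10^-5 s; final current I_∞ = ε/R = 14.0/655 = 2.137×10^-2 A.
I(t) = I_∞(1 − e^(−t/τ)) with t/τ = 1.437.
I = (2.137×10^-2)(1 − e^(−1.437)) = 1.630×10^-2 A.

I ≈ 16.3 mA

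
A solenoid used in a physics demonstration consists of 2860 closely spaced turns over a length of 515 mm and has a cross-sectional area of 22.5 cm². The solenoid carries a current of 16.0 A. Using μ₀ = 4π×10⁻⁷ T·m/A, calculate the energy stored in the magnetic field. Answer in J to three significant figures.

U ≈ 5.75 J

A = 22.5 cm² = 2.250×10^-3 m².
L = μ₀N²A/ℓ = (4π×10⁻⁷)(2860)²(2.250×10^-3)/(0.515) = 4.491×10^-2 H.
U = ½LI² = ½(4.491×10^-2)(16.0)² = 5.748 J.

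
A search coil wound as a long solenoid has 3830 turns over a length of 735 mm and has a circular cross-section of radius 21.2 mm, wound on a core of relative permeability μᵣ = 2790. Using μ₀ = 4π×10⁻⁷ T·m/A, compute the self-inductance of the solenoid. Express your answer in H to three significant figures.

A = πr² = π(2.120×10^-2 m)² = 1.412×10^-3 m².
For a long solenoid, L = μ₀μᵣN²A/ℓ.
L = (4π×10⁻⁷)(2790)(3830)²(1.412×10^-3)/(0.735 m) = 98.8 H.

L ≈ 98.8 H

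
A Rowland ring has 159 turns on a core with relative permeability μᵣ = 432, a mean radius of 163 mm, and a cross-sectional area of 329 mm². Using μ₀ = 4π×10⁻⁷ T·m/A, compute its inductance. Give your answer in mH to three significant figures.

L ≈ 4.41 mH

For a thin toroid, L = μ₀μᵣN²A/(2πR).
L = (4π×10⁻⁷)(432)(159)²(3.290×10^-4) / (2π×0.163 m) = 4.409×10^-3 H.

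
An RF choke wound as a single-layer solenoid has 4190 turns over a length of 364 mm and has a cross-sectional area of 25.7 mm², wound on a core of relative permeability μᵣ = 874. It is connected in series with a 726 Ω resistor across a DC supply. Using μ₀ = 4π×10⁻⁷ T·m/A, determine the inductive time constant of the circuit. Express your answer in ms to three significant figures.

A = 25.7 mm² = 2.570×10^-5 m².
L = μ₀μᵣN²A/ℓ = (4π×10⁻⁷)(874)(4190)²(2.570×10^-5)/(0.364) = 1.361 H.
τ = L/R = (1.361)/(726) = 1.875×10^-3 s.

τ ≈ 1.88 ms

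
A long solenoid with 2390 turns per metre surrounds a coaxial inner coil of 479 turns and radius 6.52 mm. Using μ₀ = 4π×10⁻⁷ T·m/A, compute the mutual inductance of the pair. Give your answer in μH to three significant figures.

M ≈ 192 μH

The outer solenoid produces a uniform field B₁ = μ₀n₁I₁ across the inner coil,
so the flux linkage is N₂Φ = N₂B₁A₂ = μ₀n₁N₂A₂·I₁, giving M = μ₀n₁N₂A₂.
A₂ = πr² = π(6.520×10^-3 m)² = 1.336×10^-4 m².
M = (4π×10⁻⁷)(2390)(479)(1.336×10^-4) = 1.921×10^-4 H.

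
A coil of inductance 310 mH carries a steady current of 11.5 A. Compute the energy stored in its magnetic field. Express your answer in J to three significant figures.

Stored magnetic energy: U = ½LI².
U = ½(0.31 H)(11.5 A)² = 20.5 J.

U ≈ 20.5 J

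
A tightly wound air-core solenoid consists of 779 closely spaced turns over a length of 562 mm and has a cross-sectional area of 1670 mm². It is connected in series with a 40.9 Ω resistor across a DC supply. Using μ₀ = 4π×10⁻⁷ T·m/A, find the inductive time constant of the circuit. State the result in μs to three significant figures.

A = 1670 mm² = 1.670×10^-3 m².
L = μ₀N²A/ℓ = (4π×10⁻⁷)(779)²(1.670×10^-3)/(0.562) = 2.266×10^-3 H.
τ = L/R = (2.266×10^-3)/(40.9) = 5.540×10^-5 s.

τ ≈ 55.4 μs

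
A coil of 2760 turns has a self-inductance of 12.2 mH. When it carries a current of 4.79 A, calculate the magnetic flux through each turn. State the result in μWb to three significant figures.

From L = NΦ_B/I, the flux per turn is Φ_B = LI/N.
Φ_B = (1.220×10^-2 H)(4.79 A)/2760 = 2.117×10^-5 Wb.

Φ_B ≈ 21.2 μWb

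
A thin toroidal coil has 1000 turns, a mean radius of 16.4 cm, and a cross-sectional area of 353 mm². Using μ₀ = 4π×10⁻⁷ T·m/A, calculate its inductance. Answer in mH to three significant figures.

For a thin toroid, L = μ₀N²A/(2πR).
L = (4π×10⁻⁷)(1000)²(3.530×10^-4) / (2π×0.164 m) = 4.3049×10^-4 H.

L ≈ 0.430 mH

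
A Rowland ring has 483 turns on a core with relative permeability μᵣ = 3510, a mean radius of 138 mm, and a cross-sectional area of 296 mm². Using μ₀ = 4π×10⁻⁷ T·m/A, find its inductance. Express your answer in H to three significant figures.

L ≈ 0.351 H

For a thin toroid, L = μ₀μᵣN²A/(2πR).
L = (4π×10⁻⁷)(3510)(483)²(2.960×10^-4) / (2π×0.138 m) = 0.3513 H.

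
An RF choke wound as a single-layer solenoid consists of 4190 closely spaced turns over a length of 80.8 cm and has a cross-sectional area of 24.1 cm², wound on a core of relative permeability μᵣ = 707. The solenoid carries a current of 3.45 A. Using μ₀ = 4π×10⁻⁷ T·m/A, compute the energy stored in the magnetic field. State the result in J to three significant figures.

U ≈ 277 J

A = 24.1 cm² = 2.410×10^-3 m².
L = μ₀μᵣN²A/ℓ = (4π×10⁻⁷)(707)(4190)²(2.410×10^-3)/(0.808) = 46.52 H.
U = ½LI² = ½(46.52)(3.45)² = 276.9 J.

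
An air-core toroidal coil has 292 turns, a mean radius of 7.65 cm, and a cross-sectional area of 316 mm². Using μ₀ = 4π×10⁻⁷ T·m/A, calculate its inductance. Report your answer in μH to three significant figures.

For a thin toroid, L = μ₀N²A/(2πR).
L = (4π×10⁻⁷)(292)²(3.160×10^-4) / (2π×7.650×10^-2 m) = 7.044×10^-5 H.

L ≈ 70.4 μH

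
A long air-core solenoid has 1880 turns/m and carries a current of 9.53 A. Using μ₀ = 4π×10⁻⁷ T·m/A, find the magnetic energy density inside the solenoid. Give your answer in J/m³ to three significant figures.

u ≈ 202 J/m³

B = μ₀nI = (4π×10⁻⁷)(1.880×10^3)(9.53) = 2.251×10^-2 T.
u = B²/(2μ₀) = (2.251×10^-2)²/(2×4π×10⁻⁷) = 201.7 J/m³.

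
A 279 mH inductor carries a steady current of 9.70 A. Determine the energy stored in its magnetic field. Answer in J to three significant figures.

Stored magnetic energy: U = ½LI².
U = ½(0.279 H)(9.70 A)² = 13.13 J.

U ≈ 13.1 J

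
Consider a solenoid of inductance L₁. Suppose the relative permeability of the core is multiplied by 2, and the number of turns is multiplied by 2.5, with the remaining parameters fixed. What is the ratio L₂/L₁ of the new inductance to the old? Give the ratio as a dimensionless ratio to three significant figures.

L₂/L₁ = 12.5

For a solenoid, L ∝ μᵣN²A/ℓ.
L₂/L₁ = (2) × (2.5)^2 = 12.5.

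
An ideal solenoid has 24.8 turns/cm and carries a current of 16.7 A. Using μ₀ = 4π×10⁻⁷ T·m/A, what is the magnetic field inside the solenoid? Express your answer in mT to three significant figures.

B ≈ 52.0 mT

Inside a long solenoid, B = μ₀nI.
B = (4π×10⁻⁷)(2.480×10^3 m⁻¹)(16.7 A) = 5.204×10^-2 T.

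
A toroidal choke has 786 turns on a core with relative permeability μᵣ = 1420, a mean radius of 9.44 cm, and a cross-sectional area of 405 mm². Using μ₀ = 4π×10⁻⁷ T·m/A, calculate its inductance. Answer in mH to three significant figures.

L ≈ 753 mH

For a thin toroid, L = μ₀μᵣN²A/(2πR).
L = (4π×10⁻⁷)(1420)(786)²(4.050×10^-4) / (2π×9.440×10^-2 m) = 0.7527 H.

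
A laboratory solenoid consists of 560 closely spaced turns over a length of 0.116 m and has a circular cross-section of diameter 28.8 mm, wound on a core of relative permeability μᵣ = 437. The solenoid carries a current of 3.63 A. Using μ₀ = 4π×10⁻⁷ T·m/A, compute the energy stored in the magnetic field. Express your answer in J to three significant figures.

A = π(d/2)² = π(1.440×10^-2 m)² = 6.514×10^-4 m².
L = μ₀μᵣN²A/ℓ = (4π×10⁻⁷)(437)(560)²(6.514×10^-4)/(0.116) = 0.9671 H.
U = ½LI² = ½(0.9671)(3.63)² = 6.372 J.

U ≈ 6.37 J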